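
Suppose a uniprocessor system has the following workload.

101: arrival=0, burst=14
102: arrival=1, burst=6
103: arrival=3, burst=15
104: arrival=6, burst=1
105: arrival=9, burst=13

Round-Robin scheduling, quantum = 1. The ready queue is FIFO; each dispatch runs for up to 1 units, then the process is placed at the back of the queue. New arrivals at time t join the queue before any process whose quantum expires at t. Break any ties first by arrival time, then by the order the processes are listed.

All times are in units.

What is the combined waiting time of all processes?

Schedule: | 101 0-1 | 102 1-2 | 101 2-3 | 102 3-4 | 103 4-5 | 101 5-6 | 102 6-7 | 103 7-8 | 104 8-9 | 101 9-10 | 102 10-11 | 103 11-12 | 105 12-13 | 101 13-14 | 102 14-15 | 103 15-16 | 105 16-17 | 101 17-18 | 102 18-19 | 103 19-20 | 105 20-21 | 101 21-22 | 103 22-23 | 105 23-24 | 101 24-25 | 103 25-26 | 105 26-27 | 101 27-28 | 103 28-29 | 105 29-30 | 101 30-31 | 103 31-32 | 105 32-33 | 101 33-34 | 103 34-35 | 105 35-36 | 101 36-37 | 103 37-38 | 105 38-39 | 101 39-40 | 103 40-41 | 105 41-42 | 101 42-43 | 103 43-44 | 105 44-45 | 103 45-46 | 105 46-47 | 103 47-48 | 105 48-49 |
Completion: 101=43  102=19  103=48  104=9  105=49
Turnaround (C−A): 101=43  102=18  103=45  104=3  105=40
Waiting = turnaround − burst: 101=29, 102=12, 103=30, 104=2, 105=27
Total waiting = 29 + 12 + 30 + 2 + 27 = 100

100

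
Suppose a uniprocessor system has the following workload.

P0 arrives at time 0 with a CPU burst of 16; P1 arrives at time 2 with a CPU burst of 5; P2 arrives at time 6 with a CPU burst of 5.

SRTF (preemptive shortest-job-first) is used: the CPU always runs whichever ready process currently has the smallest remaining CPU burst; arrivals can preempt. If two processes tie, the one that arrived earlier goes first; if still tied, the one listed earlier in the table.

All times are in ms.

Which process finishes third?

Schedule: | P0 0-2 | P1 2-7 | P2 7-12 | P0 12-26 |
Completion: P0=26  P1=7  P2=12
Turnaround (C−A): P0=26  P1=5  P2=6
Finish order: P1 → P2 → P0

P0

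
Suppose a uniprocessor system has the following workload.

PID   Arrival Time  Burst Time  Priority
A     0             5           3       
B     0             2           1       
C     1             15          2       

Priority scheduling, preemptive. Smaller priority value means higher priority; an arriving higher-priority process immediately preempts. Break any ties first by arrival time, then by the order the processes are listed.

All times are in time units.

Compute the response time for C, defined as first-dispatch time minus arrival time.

1

Timeline: | B 0-2 | C 2-17 | A 17-22 |
Completion: A=22  B=2  C=17
Turnaround (C−A): A=22  B=2  C=16
Response(C) = first start − arrival = 2 − 1 = 1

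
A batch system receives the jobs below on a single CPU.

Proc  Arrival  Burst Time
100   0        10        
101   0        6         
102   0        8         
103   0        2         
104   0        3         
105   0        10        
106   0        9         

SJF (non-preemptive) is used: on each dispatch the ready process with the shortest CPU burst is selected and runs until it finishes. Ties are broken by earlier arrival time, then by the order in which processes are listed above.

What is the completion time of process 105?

48

Gantt: | 103 0-2 | 104 2-5 | 101 5-11 | 102 11-19 | 106 19-28 | 100 28-38 | 105 38-48 |
Completion: 100=38  101=11  102=19  103=2  104=5  105=48  106=28
Turnaround (C−A): 100=38  101=11  102=19  103=2  104=5  105=48  106=28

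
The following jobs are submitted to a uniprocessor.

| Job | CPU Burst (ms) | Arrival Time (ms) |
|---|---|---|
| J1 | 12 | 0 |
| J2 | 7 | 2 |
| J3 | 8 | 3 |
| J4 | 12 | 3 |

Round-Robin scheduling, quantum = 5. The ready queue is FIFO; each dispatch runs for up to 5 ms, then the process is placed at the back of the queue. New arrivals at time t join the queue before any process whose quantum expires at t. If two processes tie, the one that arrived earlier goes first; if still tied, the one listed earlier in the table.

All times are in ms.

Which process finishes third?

Gantt: | J1 0-5 | J2 5-10 | J3 10-15 | J4 15-20 | J1 20-25 | J2 25-27 | J3 27-30 | J4 30-35 | J1 35-37 | J4 37-39 |
Completion: J1=37  J2=27  J3=30  J4=39
Turnaround (C−A): J1=37  J2=25  J3=27  J4=36
Finish order: J2 → J3 → J1 → J4

J1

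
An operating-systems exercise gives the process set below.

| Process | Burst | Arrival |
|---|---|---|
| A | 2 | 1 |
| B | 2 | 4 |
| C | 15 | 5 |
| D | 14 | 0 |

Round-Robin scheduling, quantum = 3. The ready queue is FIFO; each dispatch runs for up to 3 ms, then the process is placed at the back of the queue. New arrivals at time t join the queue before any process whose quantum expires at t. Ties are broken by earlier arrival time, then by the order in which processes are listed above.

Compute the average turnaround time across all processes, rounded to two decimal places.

16.25

Gantt: | D 0-3 | A 3-5 | D 5-8 | B 8-10 | C 10-13 | D 13-16 | C 16-19 | D 19-22 | C 22-25 | D 25-27 | C 27-33 |
Completion: A=5  B=10  C=33  D=27
Turnaround times: A=4, B=6, C=28, D=27
Average turnaround = (4+6+28+27) / 4 = 65/4 = 16.25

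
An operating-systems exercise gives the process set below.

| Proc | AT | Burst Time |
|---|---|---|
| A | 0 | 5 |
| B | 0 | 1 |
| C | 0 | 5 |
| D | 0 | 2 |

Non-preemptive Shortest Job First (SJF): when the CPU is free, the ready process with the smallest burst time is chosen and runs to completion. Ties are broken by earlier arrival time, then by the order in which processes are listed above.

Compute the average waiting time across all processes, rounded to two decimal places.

Schedule: | B 0-1 | D 1-3 | A 3-8 | C 8-13 |
Completion: A=8  B=1  C=13  D=3
Waiting times: A=3, B=0, C=8, D=1
Average waiting = (3+0+8+1) / 4 = 12/4 = 3.00

3.00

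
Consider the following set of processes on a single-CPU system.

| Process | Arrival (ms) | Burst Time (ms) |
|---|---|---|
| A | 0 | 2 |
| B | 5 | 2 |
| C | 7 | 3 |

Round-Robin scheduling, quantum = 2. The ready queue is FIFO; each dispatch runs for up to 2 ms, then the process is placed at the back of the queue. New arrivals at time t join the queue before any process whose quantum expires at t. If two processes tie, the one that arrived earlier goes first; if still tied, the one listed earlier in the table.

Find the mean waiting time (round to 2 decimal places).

0.00

Gantt: | A 0-2 | idle 2-5 | B 5-7 | C 7-10 |
Completion: A=2  B=7  C=10
Waiting times: A=0, B=0, C=0
Average waiting = (0+0+0) / 3 = 0/3 = 0.00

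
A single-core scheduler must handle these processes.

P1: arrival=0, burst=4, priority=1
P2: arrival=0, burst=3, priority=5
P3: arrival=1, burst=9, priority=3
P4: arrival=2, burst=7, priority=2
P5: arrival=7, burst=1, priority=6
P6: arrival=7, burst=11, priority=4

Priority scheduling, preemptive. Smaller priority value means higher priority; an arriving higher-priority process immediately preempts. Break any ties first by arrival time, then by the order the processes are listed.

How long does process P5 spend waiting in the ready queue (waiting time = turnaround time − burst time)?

Schedule: | P1 0-4 | P4 4-11 | P3 11-20 | P6 20-31 | P2 31-34 | P5 34-35 |
Completion: P1=4  P2=34  P3=20  P4=11  P5=35  P6=31
Turnaround (C−A): P1=4  P2=34  P3=19  P4=9  P5=28  P6=24
Waiting(P5) = turnaround − burst = 28 − 1 = 27

27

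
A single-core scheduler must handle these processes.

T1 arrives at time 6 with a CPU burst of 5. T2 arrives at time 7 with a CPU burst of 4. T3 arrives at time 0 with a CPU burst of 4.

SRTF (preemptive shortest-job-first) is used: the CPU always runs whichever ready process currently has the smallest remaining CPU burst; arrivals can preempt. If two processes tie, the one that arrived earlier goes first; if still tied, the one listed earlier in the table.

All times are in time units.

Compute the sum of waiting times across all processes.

Timeline: | T3 0-4 | idle 4-6 | T1 6-11 | T2 11-15 |
Completion: T1=11  T2=15  T3=4
Turnaround (C−A): T1=5  T2=8  T3=4
Waiting = turnaround − burst: T1=0, T2=4, T3=0
Total waiting = 0 + 4 + 0 = 4

4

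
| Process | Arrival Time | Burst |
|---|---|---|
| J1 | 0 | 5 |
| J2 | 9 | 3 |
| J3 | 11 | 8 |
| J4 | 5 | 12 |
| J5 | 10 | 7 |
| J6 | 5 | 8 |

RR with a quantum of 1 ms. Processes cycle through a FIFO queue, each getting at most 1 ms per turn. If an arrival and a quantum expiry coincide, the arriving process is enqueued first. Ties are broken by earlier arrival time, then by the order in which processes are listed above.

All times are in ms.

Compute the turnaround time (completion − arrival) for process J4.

38

Timeline: | J1 0-5 | J4 5-6 | J6 6-7 | J4 7-8 | J6 8-9 | J4 9-10 | J2 10-11 | J6 11-12 | J5 12-13 | J4 13-14 | J3 14-15 | J2 15-16 | J6 16-17 | J5 17-18 | J4 18-19 | J3 19-20 | J2 20-21 | J6 21-22 | J5 22-23 | J4 23-24 | J3 24-25 | J6 25-26 | J5 26-27 | J4 27-28 | J3 28-29 | J6 29-30 | J5 30-31 | J4 31-32 | J3 32-33 | J6 33-34 | J5 34-35 | J4 35-36 | J3 36-37 | J5 37-38 | J4 38-39 | J3 39-40 | J4 40-41 | J3 41-42 | J4 42-43 |
Completion: J1=5  J2=21  J3=42  J4=43  J5=38  J6=34
Turnaround (C−A): J1=5  J2=12  J3=31  J4=38  J5=28  J6=29
Turnaround(J4) = completion − arrival = 43 − 5 = 38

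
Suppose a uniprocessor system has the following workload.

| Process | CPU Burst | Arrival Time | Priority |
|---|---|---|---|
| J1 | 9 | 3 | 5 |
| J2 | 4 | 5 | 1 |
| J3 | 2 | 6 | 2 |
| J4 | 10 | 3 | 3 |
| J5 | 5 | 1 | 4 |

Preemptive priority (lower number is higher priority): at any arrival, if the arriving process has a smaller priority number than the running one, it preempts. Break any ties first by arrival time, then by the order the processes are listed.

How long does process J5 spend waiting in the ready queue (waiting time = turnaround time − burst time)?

Timeline: | idle 0-1 | J5 1-3 | J4 3-5 | J2 5-9 | J3 9-11 | J4 11-19 | J5 19-22 | J1 22-31 |
Completion: J1=31  J2=9  J3=11  J4=19  J5=22
Turnaround (C−A): J1=28  J2=4  J3=5  J4=16  J5=21
Waiting(J5) = turnaround − burst = 21 − 5 = 16

16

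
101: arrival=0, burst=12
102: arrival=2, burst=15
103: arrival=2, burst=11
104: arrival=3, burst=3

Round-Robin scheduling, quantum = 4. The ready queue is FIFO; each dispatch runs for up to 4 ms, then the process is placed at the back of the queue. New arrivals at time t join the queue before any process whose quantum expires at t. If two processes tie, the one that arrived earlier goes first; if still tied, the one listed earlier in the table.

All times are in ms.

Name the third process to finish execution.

Gantt: | 101 0-4 | 102 4-8 | 103 8-12 | 104 12-15 | 101 15-19 | 102 19-23 | 103 23-27 | 101 27-31 | 102 31-35 | 103 35-38 | 102 38-41 |
Completion: 101=31  102=41  103=38  104=15
Finish order: 104 → 101 → 103 → 102

103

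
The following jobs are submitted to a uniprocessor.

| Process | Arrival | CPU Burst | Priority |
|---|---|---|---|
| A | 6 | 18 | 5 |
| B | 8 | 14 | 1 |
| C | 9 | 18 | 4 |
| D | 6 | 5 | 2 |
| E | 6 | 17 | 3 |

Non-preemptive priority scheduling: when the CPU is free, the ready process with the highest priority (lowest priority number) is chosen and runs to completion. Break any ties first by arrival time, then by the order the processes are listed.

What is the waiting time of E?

19

Gantt: | idle 0-6 | D 6-11 | B 11-25 | E 25-42 | C 42-60 | A 60-78 |
Completion: A=78  B=25  C=60  D=11  E=42
Waiting(E) = turnaround − burst = 36 − 17 = 19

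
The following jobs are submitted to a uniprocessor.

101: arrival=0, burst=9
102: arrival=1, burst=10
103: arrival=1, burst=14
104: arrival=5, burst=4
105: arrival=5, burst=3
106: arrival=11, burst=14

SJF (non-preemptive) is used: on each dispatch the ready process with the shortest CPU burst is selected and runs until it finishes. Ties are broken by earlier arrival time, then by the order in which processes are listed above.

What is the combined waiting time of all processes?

Timeline: | 101 0-9 | 105 9-12 | 104 12-16 | 102 16-26 | 103 26-40 | 106 40-54 |
Completion: 101=9  102=26  103=40  104=16  105=12  106=54
Waiting = turnaround − burst: 101=0, 102=15, 103=25, 104=7, 105=4, 106=29
Total waiting = 0 + 15 + 25 + 7 + 4 + 29 = 80

80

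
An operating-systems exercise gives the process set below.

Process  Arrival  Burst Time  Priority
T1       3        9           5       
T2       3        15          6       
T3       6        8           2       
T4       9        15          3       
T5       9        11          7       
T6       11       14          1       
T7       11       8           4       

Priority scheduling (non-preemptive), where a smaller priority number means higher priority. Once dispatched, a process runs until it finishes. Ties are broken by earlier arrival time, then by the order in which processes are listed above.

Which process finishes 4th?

Gantt: | idle 0-3 | T1 3-12 | T6 12-26 | T3 26-34 | T4 34-49 | T7 49-57 | T2 57-72 | T5 72-83 |
Completion: T1=12  T2=72  T3=34  T4=49  T5=83  T6=26  T7=57
Finish order: T1 → T6 → T3 → T4 → T7 → T2 → T5

T4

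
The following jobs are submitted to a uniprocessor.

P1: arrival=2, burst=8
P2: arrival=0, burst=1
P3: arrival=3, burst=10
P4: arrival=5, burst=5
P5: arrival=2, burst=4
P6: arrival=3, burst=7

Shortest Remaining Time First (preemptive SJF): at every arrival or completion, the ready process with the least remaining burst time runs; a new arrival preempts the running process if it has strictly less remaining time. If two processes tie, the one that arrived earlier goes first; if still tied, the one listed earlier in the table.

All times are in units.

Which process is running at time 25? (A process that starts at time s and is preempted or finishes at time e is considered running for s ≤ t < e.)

P1

Timeline: | P2 0-1 | idle 1-2 | P5 2-6 | P4 6-11 | P6 11-18 | P1 18-26 | P3 26-36 |
Completion: P1=26  P2=1  P3=36  P4=11  P5=6  P6=18
Turnaround (C−A): P1=24  P2=1  P3=33  P4=6  P5=4  P6=15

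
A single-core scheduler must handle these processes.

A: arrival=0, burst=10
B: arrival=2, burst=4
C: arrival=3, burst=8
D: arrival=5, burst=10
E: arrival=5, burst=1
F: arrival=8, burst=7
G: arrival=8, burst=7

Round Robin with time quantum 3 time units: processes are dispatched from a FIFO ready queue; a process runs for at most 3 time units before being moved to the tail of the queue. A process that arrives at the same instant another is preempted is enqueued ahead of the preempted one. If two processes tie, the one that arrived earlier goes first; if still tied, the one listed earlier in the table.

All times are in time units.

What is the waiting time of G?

Timeline: | A 0-3 | B 3-6 | C 6-9 | A 9-12 | D 12-15 | E 15-16 | B 16-17 | F 17-20 | G 20-23 | C 23-26 | A 26-29 | D 29-32 | F 32-35 | G 35-38 | C 38-40 | A 40-41 | D 41-44 | F 44-45 | G 45-46 | D 46-47 |
Completion: A=41  B=17  C=40  D=47  E=16  F=45  G=46
Waiting(G) = turnaround − burst = 38 − 7 = 31

31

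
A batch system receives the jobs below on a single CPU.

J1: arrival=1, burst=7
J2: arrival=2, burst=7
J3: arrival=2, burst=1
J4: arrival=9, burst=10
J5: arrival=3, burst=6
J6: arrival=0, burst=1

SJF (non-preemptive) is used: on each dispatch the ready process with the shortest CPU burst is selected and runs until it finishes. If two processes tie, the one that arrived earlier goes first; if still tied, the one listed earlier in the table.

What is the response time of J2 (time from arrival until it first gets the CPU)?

13

Gantt: | J6 0-1 | J1 1-8 | J3 8-9 | J5 9-15 | J2 15-22 | J4 22-32 |
Completion: J1=8  J2=22  J3=9  J4=32  J5=15  J6=1
Turnaround (C−A): J1=7  J2=20  J3=7  J4=23  J5=12  J6=1
Response(J2) = first start − arrival = 15 − 2 = 13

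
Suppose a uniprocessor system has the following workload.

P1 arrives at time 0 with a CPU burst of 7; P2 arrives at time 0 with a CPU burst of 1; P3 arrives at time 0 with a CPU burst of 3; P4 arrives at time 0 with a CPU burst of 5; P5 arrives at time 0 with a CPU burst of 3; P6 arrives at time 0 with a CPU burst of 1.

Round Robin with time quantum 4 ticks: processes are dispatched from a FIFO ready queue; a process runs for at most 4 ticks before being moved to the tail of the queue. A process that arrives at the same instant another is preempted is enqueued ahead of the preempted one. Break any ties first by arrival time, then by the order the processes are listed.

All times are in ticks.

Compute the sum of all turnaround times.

Schedule: | P1 0-4 | P2 4-5 | P3 5-8 | P4 8-12 | P5 12-15 | P6 15-16 | P1 16-19 | P4 19-20 |
Completion: P1=19  P2=5  P3=8  P4=20  P5=15  P6=16
Turnaround = completion − arrival: P1=19, P2=5, P3=8, P4=20, P5=15, P6=16
Total turnaround = 19 + 5 + 8 + 20 + 15 + 16 = 83

83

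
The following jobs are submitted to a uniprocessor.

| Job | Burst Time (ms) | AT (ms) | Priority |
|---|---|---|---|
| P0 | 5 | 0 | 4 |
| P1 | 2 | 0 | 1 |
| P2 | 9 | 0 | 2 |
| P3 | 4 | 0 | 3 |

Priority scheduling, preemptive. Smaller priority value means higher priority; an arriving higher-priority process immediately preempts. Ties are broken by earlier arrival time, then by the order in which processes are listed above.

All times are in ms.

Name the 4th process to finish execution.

Timeline: | P1 0-2 | P2 2-11 | P3 11-15 | P0 15-20 |
Completion: P0=20  P1=2  P2=11  P3=15
Finish order: P1 → P2 → P3 → P0

P0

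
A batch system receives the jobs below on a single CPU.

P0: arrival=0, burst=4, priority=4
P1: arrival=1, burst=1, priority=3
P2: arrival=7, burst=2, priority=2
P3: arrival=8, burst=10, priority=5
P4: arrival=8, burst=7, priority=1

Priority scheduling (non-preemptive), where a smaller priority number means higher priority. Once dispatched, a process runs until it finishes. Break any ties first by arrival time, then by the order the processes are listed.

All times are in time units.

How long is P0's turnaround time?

Gantt: | P0 0-4 | P1 4-5 | idle 5-7 | P2 7-9 | P4 9-16 | P3 16-26 |
Completion: P0=4  P1=5  P2=9  P3=26  P4=16
Turnaround (C−A): P0=4  P1=4  P2=2  P3=18  P4=8
Turnaround(P0) = completion − arrival = 4 − 0 = 4

4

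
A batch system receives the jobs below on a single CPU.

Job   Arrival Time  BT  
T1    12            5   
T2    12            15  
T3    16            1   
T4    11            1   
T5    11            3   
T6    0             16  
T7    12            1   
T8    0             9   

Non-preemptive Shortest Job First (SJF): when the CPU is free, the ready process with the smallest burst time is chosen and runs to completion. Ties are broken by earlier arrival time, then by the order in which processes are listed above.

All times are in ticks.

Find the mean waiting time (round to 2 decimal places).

13.50

Timeline: | T8 0-9 | T6 9-25 | T4 25-26 | T7 26-27 | T3 27-28 | T5 28-31 | T1 31-36 | T2 36-51 |
Completion: T1=36  T2=51  T3=28  T4=26  T5=31  T6=25  T7=27  T8=9
Waiting times: T1=19, T2=24, T3=11, T4=14, T5=17, T6=9, T7=14, T8=0
Average waiting = (19+24+11+14+17+9+14+0) / 8 = 108/8 = 13.50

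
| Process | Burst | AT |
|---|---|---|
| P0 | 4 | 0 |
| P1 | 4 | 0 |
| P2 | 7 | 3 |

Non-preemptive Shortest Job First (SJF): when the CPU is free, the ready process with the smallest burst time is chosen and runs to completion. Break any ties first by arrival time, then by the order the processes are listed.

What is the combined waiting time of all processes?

9

Timeline: | P0 0-4 | P1 4-8 | P2 8-15 |
Completion: P0=4  P1=8  P2=15
Turnaround (C−A): P0=4  P1=8  P2=12
Waiting = turnaround − burst: P0=0, P1=4, P2=5
Total waiting = 0 + 4 + 5 = 9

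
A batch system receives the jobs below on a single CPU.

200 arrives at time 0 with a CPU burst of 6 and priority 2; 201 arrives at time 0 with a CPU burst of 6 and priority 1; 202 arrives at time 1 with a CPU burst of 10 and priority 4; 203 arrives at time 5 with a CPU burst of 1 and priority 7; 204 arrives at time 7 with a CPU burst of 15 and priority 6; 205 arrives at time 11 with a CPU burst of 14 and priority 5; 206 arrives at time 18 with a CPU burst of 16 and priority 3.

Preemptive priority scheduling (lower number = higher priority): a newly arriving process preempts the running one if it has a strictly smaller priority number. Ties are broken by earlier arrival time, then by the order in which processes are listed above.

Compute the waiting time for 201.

0

Schedule: | 201 0-6 | 200 6-12 | 202 12-18 | 206 18-34 | 202 34-38 | 205 38-52 | 204 52-67 | 203 67-68 |
Completion: 200=12  201=6  202=38  203=68  204=67  205=52  206=34
Waiting(201) = turnaround − burst = 6 − 6 = 0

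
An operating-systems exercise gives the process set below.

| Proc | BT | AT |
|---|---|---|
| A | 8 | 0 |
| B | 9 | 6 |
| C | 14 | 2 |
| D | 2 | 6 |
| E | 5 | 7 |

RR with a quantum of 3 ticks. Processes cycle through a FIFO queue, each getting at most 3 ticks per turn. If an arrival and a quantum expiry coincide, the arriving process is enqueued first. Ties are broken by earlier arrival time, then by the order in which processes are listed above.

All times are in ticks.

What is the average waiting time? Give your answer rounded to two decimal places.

Gantt: | A 0-3 | C 3-6 | A 6-9 | B 9-12 | D 12-14 | C 14-17 | E 17-20 | A 20-22 | B 22-25 | C 25-28 | E 28-30 | B 30-33 | C 33-38 |
Completion: A=22  B=33  C=38  D=14  E=30
Waiting times: A=14, B=18, C=22, D=6, E=18
Average waiting = (14+18+22+6+18) / 5 = 78/5 = 15.60

15.60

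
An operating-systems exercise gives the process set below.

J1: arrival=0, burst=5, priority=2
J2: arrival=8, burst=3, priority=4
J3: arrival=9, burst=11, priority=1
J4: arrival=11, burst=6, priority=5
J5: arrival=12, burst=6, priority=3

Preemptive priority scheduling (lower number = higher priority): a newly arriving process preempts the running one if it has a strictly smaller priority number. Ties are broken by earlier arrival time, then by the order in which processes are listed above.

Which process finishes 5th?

Schedule: | J1 0-5 | idle 5-8 | J2 8-9 | J3 9-20 | J5 20-26 | J2 26-28 | J4 28-34 |
Completion: J1=5  J2=28  J3=20  J4=34  J5=26
Finish order: J1 → J3 → J5 → J2 → J4

J4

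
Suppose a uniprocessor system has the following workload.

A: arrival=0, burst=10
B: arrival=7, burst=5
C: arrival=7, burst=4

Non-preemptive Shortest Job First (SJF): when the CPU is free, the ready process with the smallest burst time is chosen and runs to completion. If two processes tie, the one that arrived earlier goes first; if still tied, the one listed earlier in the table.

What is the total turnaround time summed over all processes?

Schedule: | A 0-10 | C 10-14 | B 14-19 |
Completion: A=10  B=19  C=14
Turnaround = completion − arrival: A=10, B=12, C=7
Total turnaround = 10 + 12 + 7 = 29

29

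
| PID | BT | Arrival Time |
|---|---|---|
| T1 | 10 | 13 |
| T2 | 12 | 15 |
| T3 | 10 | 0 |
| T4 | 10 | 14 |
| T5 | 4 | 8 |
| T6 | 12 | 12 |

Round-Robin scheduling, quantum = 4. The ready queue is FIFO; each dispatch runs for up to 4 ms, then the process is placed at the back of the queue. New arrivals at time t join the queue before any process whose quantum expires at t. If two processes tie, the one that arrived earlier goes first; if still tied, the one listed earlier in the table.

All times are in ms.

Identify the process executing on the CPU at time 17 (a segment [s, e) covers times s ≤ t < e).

Schedule: | T3 0-8 | T5 8-12 | T3 12-14 | T6 14-18 | T1 18-22 | T4 22-26 | T2 26-30 | T6 30-34 | T1 34-38 | T4 38-42 | T2 42-46 | T6 46-50 | T1 50-52 | T4 52-54 | T2 54-58 |
Completion: T1=52  T2=58  T3=14  T4=54  T5=12  T6=50
Turnaround (C−A): T1=39  T2=43  T3=14  T4=40  T5=4  T6=38

T6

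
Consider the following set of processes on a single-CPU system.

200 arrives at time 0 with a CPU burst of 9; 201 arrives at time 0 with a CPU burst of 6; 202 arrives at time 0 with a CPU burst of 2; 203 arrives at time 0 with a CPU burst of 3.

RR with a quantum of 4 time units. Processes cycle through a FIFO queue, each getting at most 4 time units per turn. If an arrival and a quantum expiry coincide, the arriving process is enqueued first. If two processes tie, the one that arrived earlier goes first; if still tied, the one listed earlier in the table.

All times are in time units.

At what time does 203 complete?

Gantt: | 200 0-4 | 201 4-8 | 202 8-10 | 203 10-13 | 200 13-17 | 201 17-19 | 200 19-20 |
Completion: 200=20  201=19  202=10  203=13
Turnaround (C−A): 200=20  201=19  202=10  203=13

13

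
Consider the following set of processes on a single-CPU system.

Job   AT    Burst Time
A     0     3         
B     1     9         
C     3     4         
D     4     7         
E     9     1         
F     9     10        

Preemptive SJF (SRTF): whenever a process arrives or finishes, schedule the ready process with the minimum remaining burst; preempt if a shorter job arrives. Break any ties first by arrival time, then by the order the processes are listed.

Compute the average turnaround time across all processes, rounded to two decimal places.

11.17

Schedule: | A 0-3 | C 3-7 | D 7-9 | E 9-10 | D 10-15 | B 15-24 | F 24-34 |
Completion: A=3  B=24  C=7  D=15  E=10  F=34
Turnaround (C−A): A=3  B=23  C=4  D=11  E=1  F=25
Turnaround times: A=3, B=23, C=4, D=11, E=1, F=25
Average turnaround = (3+23+4+11+1+25) / 6 = 67/6 = 11.17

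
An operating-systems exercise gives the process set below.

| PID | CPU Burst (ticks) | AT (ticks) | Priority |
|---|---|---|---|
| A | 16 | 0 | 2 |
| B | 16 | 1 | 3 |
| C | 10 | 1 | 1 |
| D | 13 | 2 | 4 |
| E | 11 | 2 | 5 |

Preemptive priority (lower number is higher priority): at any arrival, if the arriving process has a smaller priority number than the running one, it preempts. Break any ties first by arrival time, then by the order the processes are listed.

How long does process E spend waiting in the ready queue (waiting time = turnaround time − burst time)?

Timeline: | A 0-1 | C 1-11 | A 11-26 | B 26-42 | D 42-55 | E 55-66 |
Completion: A=26  B=42  C=11  D=55  E=66
Waiting(E) = turnaround − burst = 64 − 11 = 53

53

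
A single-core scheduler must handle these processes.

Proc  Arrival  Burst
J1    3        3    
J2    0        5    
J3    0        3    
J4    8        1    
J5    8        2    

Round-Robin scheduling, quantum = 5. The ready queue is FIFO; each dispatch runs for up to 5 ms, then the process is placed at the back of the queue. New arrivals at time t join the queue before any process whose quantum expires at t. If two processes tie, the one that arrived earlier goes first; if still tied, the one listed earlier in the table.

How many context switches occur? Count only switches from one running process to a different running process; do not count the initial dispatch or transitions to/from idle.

4

Gantt: | J2 0-5 | J3 5-8 | J1 8-11 | J4 11-12 | J5 12-14 |
Completion: J1=11  J2=5  J3=8  J4=12  J5=14
Turnaround (C−A): J1=8  J2=5  J3=8  J4=4  J5=6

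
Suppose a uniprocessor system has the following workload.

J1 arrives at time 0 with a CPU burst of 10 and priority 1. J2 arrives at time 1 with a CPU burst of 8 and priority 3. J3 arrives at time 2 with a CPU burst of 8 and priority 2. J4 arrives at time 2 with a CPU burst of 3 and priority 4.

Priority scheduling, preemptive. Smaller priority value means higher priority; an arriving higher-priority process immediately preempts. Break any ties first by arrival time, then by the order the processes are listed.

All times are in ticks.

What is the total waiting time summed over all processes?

49

Gantt: | J1 0-10 | J3 10-18 | J2 18-26 | J4 26-29 |
Completion: J1=10  J2=26  J3=18  J4=29
Waiting = turnaround − burst: J1=0, J2=17, J3=8, J4=24
Total waiting = 0 + 17 + 8 + 24 = 49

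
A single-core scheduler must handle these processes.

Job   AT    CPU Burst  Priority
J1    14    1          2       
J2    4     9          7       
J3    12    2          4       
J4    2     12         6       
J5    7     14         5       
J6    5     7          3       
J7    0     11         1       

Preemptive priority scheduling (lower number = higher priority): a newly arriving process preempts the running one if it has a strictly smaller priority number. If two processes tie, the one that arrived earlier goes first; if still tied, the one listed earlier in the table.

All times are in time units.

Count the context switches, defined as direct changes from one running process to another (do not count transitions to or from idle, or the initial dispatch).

7

Schedule: | J7 0-11 | J6 11-14 | J1 14-15 | J6 15-19 | J3 19-21 | J5 21-35 | J4 35-47 | J2 47-56 |
Completion: J1=15  J2=56  J3=21  J4=47  J5=35  J6=19  J7=11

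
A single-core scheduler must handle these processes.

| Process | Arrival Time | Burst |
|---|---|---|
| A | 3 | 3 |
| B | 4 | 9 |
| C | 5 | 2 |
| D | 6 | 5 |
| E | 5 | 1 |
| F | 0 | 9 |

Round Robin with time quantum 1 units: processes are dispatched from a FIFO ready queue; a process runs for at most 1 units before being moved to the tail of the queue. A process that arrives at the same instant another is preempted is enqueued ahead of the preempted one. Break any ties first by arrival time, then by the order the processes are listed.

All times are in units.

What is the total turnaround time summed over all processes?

Timeline: | F 0-3 | A 3-4 | F 4-5 | B 5-6 | A 6-7 | C 7-8 | E 8-9 | F 9-10 | D 10-11 | B 11-12 | A 12-13 | C 13-14 | F 14-15 | D 15-16 | B 16-17 | F 17-18 | D 18-19 | B 19-20 | F 20-21 | D 21-22 | B 22-23 | F 23-24 | D 24-25 | B 25-29 |
Completion: A=13  B=29  C=14  D=25  E=9  F=24
Turnaround (C−A): A=10  B=25  C=9  D=19  E=4  F=24
Turnaround = completion − arrival: A=10, B=25, C=9, D=19, E=4, F=24
Total turnaround = 10 + 25 + 9 + 19 + 4 + 24 = 91

91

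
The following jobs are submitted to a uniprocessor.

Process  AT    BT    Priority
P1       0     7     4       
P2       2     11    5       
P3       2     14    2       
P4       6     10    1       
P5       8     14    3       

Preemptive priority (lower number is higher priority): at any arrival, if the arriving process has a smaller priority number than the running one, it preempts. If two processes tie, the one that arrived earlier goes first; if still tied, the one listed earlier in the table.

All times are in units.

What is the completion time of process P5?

40

Schedule: | P1 0-2 | P3 2-6 | P4 6-16 | P3 16-26 | P5 26-40 | P1 40-45 | P2 45-56 |
Completion: P1=45  P2=56  P3=26  P4=16  P5=40
Turnaround (C−A): P1=45  P2=54  P3=24  P4=10  P5=32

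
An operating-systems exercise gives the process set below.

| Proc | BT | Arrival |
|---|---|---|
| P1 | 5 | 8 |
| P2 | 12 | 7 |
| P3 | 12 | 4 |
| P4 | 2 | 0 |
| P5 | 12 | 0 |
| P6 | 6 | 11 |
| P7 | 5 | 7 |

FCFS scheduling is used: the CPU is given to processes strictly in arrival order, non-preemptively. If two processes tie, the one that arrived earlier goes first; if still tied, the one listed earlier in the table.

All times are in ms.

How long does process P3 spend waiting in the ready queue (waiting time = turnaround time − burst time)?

Schedule: | P4 0-2 | P5 2-14 | P3 14-26 | P2 26-38 | P7 38-43 | P1 43-48 | P6 48-54 |
Completion: P1=48  P2=38  P3=26  P4=2  P5=14  P6=54  P7=43
Turnaround (C−A): P1=40  P2=31  P3=22  P4=2  P5=14  P6=43  P7=36
Waiting(P3) = turnaround − burst = 22 − 12 = 10

10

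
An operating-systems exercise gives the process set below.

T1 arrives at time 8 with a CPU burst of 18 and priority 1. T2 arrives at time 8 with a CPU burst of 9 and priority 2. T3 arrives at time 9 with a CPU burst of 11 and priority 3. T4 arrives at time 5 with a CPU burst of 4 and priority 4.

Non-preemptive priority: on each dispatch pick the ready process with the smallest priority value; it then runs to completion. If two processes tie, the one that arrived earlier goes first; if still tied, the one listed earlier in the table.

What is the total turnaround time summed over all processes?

Schedule: | idle 0-5 | T4 5-9 | T1 9-27 | T2 27-36 | T3 36-47 |
Completion: T1=27  T2=36  T3=47  T4=9
Turnaround = completion − arrival: T1=19, T2=28, T3=38, T4=4
Total turnaround = 19 + 28 + 38 + 4 = 89

89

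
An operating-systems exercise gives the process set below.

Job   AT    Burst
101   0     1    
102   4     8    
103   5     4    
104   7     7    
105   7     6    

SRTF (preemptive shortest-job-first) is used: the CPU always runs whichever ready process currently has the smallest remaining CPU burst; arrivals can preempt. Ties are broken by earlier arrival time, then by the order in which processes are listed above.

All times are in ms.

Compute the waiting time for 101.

0

Gantt: | 101 0-1 | idle 1-4 | 102 4-5 | 103 5-9 | 105 9-15 | 102 15-22 | 104 22-29 |
Completion: 101=1  102=22  103=9  104=29  105=15
Turnaround (C−A): 101=1  102=18  103=4  104=22  105=8
Waiting(101) = turnaround − burst = 1 − 1 = 0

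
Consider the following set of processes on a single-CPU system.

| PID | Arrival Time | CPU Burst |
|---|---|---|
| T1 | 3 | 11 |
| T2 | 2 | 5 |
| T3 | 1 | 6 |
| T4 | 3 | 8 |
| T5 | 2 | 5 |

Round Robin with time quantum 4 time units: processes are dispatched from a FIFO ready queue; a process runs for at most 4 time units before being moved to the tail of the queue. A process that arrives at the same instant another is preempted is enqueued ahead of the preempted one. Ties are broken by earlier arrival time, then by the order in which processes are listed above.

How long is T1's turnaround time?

33

Timeline: | idle 0-1 | T3 1-5 | T2 5-9 | T5 9-13 | T1 13-17 | T4 17-21 | T3 21-23 | T2 23-24 | T5 24-25 | T1 25-29 | T4 29-33 | T1 33-36 |
Completion: T1=36  T2=24  T3=23  T4=33  T5=25
Turnaround(T1) = completion − arrival = 36 − 3 = 33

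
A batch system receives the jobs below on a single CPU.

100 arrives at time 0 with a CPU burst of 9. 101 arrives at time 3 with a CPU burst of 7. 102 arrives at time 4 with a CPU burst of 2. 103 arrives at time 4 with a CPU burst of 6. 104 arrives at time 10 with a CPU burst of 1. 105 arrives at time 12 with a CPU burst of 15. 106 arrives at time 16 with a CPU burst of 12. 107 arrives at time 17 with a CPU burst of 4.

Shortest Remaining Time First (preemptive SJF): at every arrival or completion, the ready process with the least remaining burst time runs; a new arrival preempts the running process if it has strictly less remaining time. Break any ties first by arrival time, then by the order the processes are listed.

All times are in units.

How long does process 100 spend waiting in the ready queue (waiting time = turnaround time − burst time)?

2

Gantt: | 100 0-4 | 102 4-6 | 100 6-11 | 104 11-12 | 103 12-18 | 107 18-22 | 101 22-29 | 106 29-41 | 105 41-56 |
Completion: 100=11  101=29  102=6  103=18  104=12  105=56  106=41  107=22
Turnaround (C−A): 100=11  101=26  102=2  103=14  104=2  105=44  106=25  107=5
Waiting(100) = turnaround − burst = 11 − 9 = 2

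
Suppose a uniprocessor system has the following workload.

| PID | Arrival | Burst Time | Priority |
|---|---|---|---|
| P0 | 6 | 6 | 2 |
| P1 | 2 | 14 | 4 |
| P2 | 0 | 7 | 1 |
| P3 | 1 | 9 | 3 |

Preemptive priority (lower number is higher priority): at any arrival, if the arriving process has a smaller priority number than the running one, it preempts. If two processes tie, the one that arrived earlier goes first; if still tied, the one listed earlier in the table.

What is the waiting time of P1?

Timeline: | P2 0-7 | P0 7-13 | P3 13-22 | P1 22-36 |
Completion: P0=13  P1=36  P2=7  P3=22
Waiting(P1) = turnaround − burst = 34 − 14 = 20

20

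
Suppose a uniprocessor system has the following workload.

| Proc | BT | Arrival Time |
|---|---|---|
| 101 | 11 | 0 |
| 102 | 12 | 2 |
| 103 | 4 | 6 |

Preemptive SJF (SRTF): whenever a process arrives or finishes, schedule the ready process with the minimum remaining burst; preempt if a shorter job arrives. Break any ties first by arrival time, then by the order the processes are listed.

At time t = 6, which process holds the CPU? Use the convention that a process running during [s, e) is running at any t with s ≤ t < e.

Timeline: | 101 0-6 | 103 6-10 | 101 10-15 | 102 15-27 |
Completion: 101=15  102=27  103=10
Turnaround (C−A): 101=15  102=25  103=4

103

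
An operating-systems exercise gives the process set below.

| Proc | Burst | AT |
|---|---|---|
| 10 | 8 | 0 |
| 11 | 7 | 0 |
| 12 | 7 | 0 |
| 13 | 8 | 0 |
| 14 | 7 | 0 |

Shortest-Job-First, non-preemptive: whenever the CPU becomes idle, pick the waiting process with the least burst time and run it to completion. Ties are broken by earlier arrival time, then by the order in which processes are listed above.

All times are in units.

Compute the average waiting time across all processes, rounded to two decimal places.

14.20

Timeline: | 11 0-7 | 12 7-14 | 14 14-21 | 10 21-29 | 13 29-37 |
Completion: 10=29  11=7  12=14  13=37  14=21
Turnaround (C−A): 10=29  11=7  12=14  13=37  14=21
Waiting times: 10=21, 11=0, 12=7, 13=29, 14=14
Average waiting = (21+0+7+29+14) / 5 = 71/5 = 14.20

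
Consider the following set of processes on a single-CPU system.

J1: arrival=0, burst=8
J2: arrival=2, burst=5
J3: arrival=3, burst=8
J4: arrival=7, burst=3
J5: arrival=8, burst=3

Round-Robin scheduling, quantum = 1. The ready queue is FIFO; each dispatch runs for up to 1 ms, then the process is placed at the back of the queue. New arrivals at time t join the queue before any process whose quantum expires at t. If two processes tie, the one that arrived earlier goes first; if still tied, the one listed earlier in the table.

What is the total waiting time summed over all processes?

65

Schedule: | J1 0-2 | J2 2-3 | J1 3-4 | J3 4-5 | J2 5-6 | J1 6-7 | J3 7-8 | J2 8-9 | J4 9-10 | J1 10-11 | J5 11-12 | J3 12-13 | J2 13-14 | J4 14-15 | J1 15-16 | J5 16-17 | J3 17-18 | J2 18-19 | J4 19-20 | J1 20-21 | J5 21-22 | J3 22-23 | J1 23-24 | J3 24-27 |
Completion: J1=24  J2=19  J3=27  J4=20  J5=22
Turnaround (C−A): J1=24  J2=17  J3=24  J4=13  J5=14
Waiting = turnaround − burst: J1=16, J2=12, J3=16, J4=10, J5=11
Total waiting = 16 + 12 + 16 + 10 + 11 = 65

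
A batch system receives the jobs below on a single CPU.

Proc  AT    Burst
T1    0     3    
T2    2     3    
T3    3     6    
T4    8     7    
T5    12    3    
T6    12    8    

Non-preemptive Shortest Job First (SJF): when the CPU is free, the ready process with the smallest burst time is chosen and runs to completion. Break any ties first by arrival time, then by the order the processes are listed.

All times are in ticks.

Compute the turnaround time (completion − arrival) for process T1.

Schedule: | T1 0-3 | T2 3-6 | T3 6-12 | T5 12-15 | T4 15-22 | T6 22-30 |
Completion: T1=3  T2=6  T3=12  T4=22  T5=15  T6=30
Turnaround(T1) = completion − arrival = 3 − 0 = 3

3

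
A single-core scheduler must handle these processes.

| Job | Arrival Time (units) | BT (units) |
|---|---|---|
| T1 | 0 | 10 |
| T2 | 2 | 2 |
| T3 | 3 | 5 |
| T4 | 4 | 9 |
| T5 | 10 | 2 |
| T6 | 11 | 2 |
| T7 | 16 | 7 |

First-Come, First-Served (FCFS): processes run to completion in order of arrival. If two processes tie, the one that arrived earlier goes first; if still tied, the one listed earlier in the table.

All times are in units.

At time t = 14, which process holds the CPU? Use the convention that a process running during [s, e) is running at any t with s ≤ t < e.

T3

Timeline: | T1 0-10 | T2 10-12 | T3 12-17 | T4 17-26 | T5 26-28 | T6 28-30 | T7 30-37 |
Completion: T1=10  T2=12  T3=17  T4=26  T5=28  T6=30  T7=37
Turnaround (C−A): T1=10  T2=10  T3=14  T4=22  T5=18  T6=19  T7=21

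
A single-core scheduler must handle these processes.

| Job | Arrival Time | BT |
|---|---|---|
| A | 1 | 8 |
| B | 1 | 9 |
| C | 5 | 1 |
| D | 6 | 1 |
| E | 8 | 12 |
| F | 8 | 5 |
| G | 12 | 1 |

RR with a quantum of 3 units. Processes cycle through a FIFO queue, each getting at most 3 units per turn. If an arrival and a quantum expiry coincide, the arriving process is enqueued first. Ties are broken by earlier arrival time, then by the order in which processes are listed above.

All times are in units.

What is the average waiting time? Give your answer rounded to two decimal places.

12.71

Timeline: | idle 0-1 | A 1-4 | B 4-7 | A 7-10 | C 10-11 | D 11-12 | B 12-15 | E 15-18 | F 18-21 | A 21-23 | G 23-24 | B 24-27 | E 27-30 | F 30-32 | E 32-38 |
Completion: A=23  B=27  C=11  D=12  E=38  F=32  G=24
Waiting times: A=14, B=17, C=5, D=5, E=18, F=19, G=11
Average waiting = (14+17+5+5+18+19+11) / 7 = 89/7 = 12.71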